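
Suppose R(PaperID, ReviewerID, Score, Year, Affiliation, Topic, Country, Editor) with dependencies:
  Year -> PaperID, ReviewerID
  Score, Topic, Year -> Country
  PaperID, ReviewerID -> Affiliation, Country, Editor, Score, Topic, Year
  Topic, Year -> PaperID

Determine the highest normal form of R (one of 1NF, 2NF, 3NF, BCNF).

BCNF

Candidate keys: {PaperID, ReviewerID}, {Year}. Prime attributes: {PaperID, ReviewerID, Year}.
The left-hand side of every FD is a superkey, so BCNF is satisfied.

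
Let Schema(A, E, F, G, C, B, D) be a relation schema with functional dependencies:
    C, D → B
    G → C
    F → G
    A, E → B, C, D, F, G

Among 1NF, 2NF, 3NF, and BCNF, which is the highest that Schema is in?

2NF

Candidate key: {A, E}. Prime attributes: {A, E}.
C, D → B: {C, D}⁺ = {B, C, D}, which is not all of the attributes, so the left side is not a superkey — BCNF is violated.
C, D → B determines the non-prime attribute {B} from a non-superkey — 3NF is violated.
No proper subset of a key has a non-prime attribute in its closure, so there is no partial dependency; 2NF holds.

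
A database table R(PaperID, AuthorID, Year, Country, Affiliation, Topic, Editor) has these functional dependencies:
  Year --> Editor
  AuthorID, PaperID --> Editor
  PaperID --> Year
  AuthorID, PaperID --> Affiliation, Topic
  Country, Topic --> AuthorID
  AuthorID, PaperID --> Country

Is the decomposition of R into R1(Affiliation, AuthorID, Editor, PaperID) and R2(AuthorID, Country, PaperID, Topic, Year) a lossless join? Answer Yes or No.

Yes

Common attributes: {AuthorID, PaperID}; their closure is {Affiliation, AuthorID, Country, Editor, PaperID, Topic, Year}.
Since R1 ⊆ {Affiliation, AuthorID, Country, Editor, PaperID, Topic, Year}, the intersection is a superkey of R1; the decomposition is lossless.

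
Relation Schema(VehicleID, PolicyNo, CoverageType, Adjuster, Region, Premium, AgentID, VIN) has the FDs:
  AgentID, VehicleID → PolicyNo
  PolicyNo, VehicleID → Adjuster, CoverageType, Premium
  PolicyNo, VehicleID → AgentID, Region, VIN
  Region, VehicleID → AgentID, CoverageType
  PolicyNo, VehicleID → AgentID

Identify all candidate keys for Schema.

Attributes never on any right-hand side: {VehicleID} — every candidate key must contain it.
Closure of {AgentID, VehicleID} is {Adjuster, AgentID, CoverageType, PolicyNo, Premium, Region, VIN, VehicleID}, the whole schema; {AgentID, VehicleID} is a candidate key.
Closure of {PolicyNo, VehicleID} is {Adjuster, AgentID, CoverageType, PolicyNo, Premium, Region, VIN, VehicleID}, the whole schema; {PolicyNo, VehicleID} is a candidate key.
Closure of {Region, VehicleID} is {Adjuster, AgentID, CoverageType, PolicyNo, Premium, Region, VIN, VehicleID}, the whole schema; {Region, VehicleID} is a candidate key.
Any other superkey properly contains one of these, so there are no further candidate keys.

{AgentID, VehicleID}, {PolicyNo, VehicleID}, {Region, VehicleID}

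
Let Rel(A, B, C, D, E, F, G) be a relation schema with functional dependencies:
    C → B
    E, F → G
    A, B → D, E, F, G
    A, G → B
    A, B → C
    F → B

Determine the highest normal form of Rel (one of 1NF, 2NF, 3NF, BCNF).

Candidate keys: {A, B}, {A, C}, {A, F}, {A, G}. Prime attributes: {A, B, C, F, G}.
For C → B we have {C}⁺ = {B, C}; {C} is not a superkey, so BCNF fails.
Its right-hand attributes {B} are all prime, as are those of every other non-superkey FD — the relation is in 3NF.

3NF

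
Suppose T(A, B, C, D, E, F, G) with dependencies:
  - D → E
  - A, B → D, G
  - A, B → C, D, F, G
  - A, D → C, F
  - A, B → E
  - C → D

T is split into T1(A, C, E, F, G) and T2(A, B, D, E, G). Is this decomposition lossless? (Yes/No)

No

T1 ∩ T2 = {A, E, G}; its closure under F is {A, E, G}.
Neither T1 nor T2 is contained in that closure, so the decomposition is lossy.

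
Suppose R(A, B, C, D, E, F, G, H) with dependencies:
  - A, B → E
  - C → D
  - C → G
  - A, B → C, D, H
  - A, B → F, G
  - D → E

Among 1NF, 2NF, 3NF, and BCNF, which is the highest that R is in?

Candidate key: {A, B}. Prime attributes: {A, B}.
For C → D we have {C}⁺ = {C, D, E, G}; {C} is not a superkey, so BCNF fails.
C → D has non-prime {D} on the right and a non-superkey on the left, so 3NF fails.
Checking every proper subset of each key, none determines a non-prime attribute — 2NF is satisfied.

2NF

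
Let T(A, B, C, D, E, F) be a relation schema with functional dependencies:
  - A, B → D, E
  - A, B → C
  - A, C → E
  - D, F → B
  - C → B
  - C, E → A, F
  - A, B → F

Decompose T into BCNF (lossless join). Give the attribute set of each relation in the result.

{A, C, D, E, F}; {B, D, F}

Candidate keys of the original relation: {A, B}, {A, C}, {A, D, F}, {C, E}.
{A, B, C, D, E, F}: {D, F} determines {B, D, F} here but is not a superkey — split on D, F → B, giving {B, D, F} and {A, C, D, E, F}.
{B, D, F} is in BCNF.
{A, C, D, E, F} is in BCNF.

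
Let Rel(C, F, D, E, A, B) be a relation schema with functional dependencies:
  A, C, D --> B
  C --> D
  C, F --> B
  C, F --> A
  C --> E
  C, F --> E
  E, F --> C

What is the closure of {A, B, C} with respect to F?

{A, B, C, D, E}

Start with {A, B, C}.
C --> D applies; add {D} → now {A, B, C, D}.
C --> E applies; add {E} → now {A, B, C, D, E}.
No further FD applies.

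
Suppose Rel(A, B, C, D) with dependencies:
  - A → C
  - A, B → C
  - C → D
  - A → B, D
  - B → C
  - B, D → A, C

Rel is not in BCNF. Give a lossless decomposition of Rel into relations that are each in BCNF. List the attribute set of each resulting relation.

{A, B, C}; {C, D}

Candidate keys of the original relation: {A}, {B}.
{A, B, C, D}: {C} determines {C, D} here but is not a superkey — split on C → D, giving {C, D} and {A, B, C}.
{C, D} is in BCNF.
{A, B, C} is in BCNF.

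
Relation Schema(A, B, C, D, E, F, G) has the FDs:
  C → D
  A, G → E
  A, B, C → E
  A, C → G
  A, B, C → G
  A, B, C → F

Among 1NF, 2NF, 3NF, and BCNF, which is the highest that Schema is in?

Candidate key: {A, B, C}. Prime attributes: {A, B, C}.
C → D: {C}⁺ = {C, D}, which is not all of the attributes, so the left side is not a superkey — BCNF is violated.
Because {D} is non-prime and the left side of C → D is not a superkey, the relation is not in 3NF.
Since {C} ⊂ {A, B, C} and {C}⁺ ⊇ {D} with {D} non-prime, there is a partial dependency; 2NF fails.

1NF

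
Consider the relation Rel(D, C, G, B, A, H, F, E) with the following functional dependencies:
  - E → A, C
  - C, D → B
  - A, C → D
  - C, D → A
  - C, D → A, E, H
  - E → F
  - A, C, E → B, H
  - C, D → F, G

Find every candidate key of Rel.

{A, C}, {C, D}, {E}

{E}⁺ = {A, B, C, D, E, F, G, H} — all of the relation — so {E} is a candidate key.
{A, C}⁺ = {A, B, C, D, E, F, G, H} — all of the relation — so {A, C} is a candidate key.
{C, D}⁺ = {A, B, C, D, E, F, G, H} — all of the relation — so {C, D} is a candidate key.
Any other superkey properly contains one of these, so there are no further candidate keys.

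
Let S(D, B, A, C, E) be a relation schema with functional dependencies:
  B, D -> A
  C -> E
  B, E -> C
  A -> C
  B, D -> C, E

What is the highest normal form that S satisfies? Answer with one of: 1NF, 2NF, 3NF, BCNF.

Candidate key: {B, D}. Prime attributes: {B, D}.
C -> E breaks BCNF: {C}⁺ = {C, E}, so {C} is not a superkey.
Because {E} is non-prime and the left side of C -> E is not a superkey, the relation is not in 3NF.
No proper subset of a key has a non-prime attribute in its closure, so there is no partial dependency; 2NF holds.

2NF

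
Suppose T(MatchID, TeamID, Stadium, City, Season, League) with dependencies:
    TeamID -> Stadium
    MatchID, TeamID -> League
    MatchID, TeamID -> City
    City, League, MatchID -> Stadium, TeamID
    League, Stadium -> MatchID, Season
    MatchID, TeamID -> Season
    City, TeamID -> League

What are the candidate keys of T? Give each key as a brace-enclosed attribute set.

{City, TeamID}⁺ = {City, League, MatchID, Season, Stadium, TeamID}, which is every attribute, so {City, TeamID} is a candidate key.
{League, TeamID}⁺ = {City, League, MatchID, Season, Stadium, TeamID}, which is every attribute, so {League, TeamID} is a candidate key.
{MatchID, TeamID}⁺ = {City, League, MatchID, Season, Stadium, TeamID}, which is every attribute, so {MatchID, TeamID} is a candidate key.
{City, League, MatchID}⁺ = {City, League, MatchID, Season, Stadium, TeamID}, which is every attribute, so {City, League, MatchID} is a candidate key.
{City, League, Stadium}⁺ = {City, League, MatchID, Season, Stadium, TeamID}, which is every attribute, so {City, League, Stadium} is a candidate key.
No proper subset of any of these is a key, and no other minimal superkey exists.

{City, League, MatchID}, {City, League, Stadium}, {City, TeamID}, {League, TeamID}, {MatchID, TeamID}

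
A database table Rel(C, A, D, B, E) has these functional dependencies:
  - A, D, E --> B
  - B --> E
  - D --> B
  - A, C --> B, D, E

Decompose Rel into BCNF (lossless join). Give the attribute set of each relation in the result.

{A, C, D}; {B, D}; {B, E}; {D, E}

Candidate key of the original relation: {A, C}.
Within {A, B, C, D, E}: {A, D, E}⁺ ∩ {A, B, C, D, E} = {A, B, D, E}, not the whole set, so A, D, E --> B violates BCNF; decompose into {A, B, D, E} and {A, C, D, E}.
Within {A, B, D, E}: {B}⁺ ∩ {A, B, D, E} = {B, E}, not the whole set, so B --> E violates BCNF; decompose into {B, E} and {A, B, D}.
{B, E} has no BCNF violation.
Within {A, B, D}: {D}⁺ ∩ {A, B, D} = {B, D}, not the whole set, so D --> B violates BCNF; decompose into {B, D} and {A, D}.
{B, D} has no BCNF violation.
{A, D} has no BCNF violation.
Within {A, C, D, E}: {D}⁺ ∩ {A, C, D, E} = {D, E}, not the whole set, so D --> E violates BCNF; decompose into {D, E} and {A, C, D}.
{D, E} has no BCNF violation.
{A, C, D} has no BCNF violation.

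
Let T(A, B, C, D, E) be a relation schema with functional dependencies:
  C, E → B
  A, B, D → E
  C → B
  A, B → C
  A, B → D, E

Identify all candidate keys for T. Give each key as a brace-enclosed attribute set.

Attributes never on any right-hand side: {A} — every candidate key must contain it.
{A, B}⁺ = {A, B, C, D, E} — all of the relation — so {A, B} is a candidate key.
{A, C}⁺ = {A, B, C, D, E} — all of the relation — so {A, C} is a candidate key.
Any other superkey properly contains one of these, so there are no further candidate keys.

{A, B}, {A, C}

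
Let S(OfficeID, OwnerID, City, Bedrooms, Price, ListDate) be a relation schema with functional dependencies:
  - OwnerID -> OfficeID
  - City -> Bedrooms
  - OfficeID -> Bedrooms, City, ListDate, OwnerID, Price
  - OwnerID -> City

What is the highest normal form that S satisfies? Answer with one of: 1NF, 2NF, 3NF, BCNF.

Candidate keys: {OfficeID}, {OwnerID}. Prime attributes: {OfficeID, OwnerID}.
City -> Bedrooms: {City}⁺ = {Bedrooms, City}, which is not all of the attributes, so the left side is not a superkey — BCNF is violated.
City -> Bedrooms has non-prime {Bedrooms} on the right and a non-superkey on the left, so 3NF fails.
All keys have size 1, which rules out partial dependencies — 2NF is satisfied.

2NF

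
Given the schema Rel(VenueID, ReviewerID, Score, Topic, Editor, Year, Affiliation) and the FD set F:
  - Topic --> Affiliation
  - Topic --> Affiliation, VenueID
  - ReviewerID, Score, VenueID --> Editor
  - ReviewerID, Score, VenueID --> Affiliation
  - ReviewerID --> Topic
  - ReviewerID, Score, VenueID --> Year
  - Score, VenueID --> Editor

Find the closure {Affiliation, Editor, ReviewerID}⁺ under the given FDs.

{Affiliation, Editor, ReviewerID, Topic, VenueID}

Start with {Affiliation, Editor, ReviewerID}.
ReviewerID --> Topic applies; add {Topic} → now {Affiliation, Editor, ReviewerID, Topic}.
Topic --> Affiliation, VenueID applies; add {VenueID} → now {Affiliation, Editor, ReviewerID, Topic, VenueID}.
No further FD applies.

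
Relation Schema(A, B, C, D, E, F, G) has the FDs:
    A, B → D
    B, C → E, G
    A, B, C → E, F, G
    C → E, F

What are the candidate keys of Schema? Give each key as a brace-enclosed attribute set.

{A, B, C}

{A, B, C} never appear on the right of any FD, so every key must include all of them.
Closure of {A, B, C} is {A, B, C, D, E, F, G}, the whole schema; {A, B, C} is a candidate key.
No other minimal set has full closure, so this is the only candidate key.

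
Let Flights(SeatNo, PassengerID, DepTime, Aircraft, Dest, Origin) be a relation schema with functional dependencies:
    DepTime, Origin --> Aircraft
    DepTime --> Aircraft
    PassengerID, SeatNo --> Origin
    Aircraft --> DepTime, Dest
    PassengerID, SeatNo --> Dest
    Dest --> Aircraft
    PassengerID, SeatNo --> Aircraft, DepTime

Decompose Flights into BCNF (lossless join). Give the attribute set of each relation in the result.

Candidate key of the original relation: {PassengerID, SeatNo}.
In {Aircraft, DepTime, Dest, Origin, PassengerID, SeatNo}, {DepTime, Origin} is not a superkey ({DepTime, Origin}⁺ restricted to this set is {Aircraft, DepTime, Dest, Origin}), so split on DepTime, Origin --> Aircraft, Dest into {Aircraft, DepTime, Dest, Origin} and {DepTime, Origin, PassengerID, SeatNo}.
In {Aircraft, DepTime, Dest, Origin}, {DepTime} is not a superkey ({DepTime}⁺ restricted to this set is {Aircraft, DepTime, Dest}), so split on DepTime --> Aircraft, Dest into {Aircraft, DepTime, Dest} and {DepTime, Origin}.
{Aircraft, DepTime, Dest} is in BCNF.
{DepTime, Origin} is in BCNF.
{DepTime, Origin, PassengerID, SeatNo} is in BCNF.

{Aircraft, DepTime, Dest}; {DepTime, Origin, PassengerID, SeatNo}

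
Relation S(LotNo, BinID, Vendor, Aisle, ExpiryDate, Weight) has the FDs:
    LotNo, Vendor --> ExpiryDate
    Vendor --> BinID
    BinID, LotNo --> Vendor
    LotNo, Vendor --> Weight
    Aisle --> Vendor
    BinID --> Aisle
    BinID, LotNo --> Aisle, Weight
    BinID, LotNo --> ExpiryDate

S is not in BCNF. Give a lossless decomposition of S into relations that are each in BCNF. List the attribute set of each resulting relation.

{Aisle, BinID, Vendor}; {ExpiryDate, LotNo, Vendor, Weight}

Candidate keys of the original relation: {Aisle, LotNo}, {BinID, LotNo}, {LotNo, Vendor}.
{Aisle, BinID, ExpiryDate, LotNo, Vendor, Weight}: {Vendor} determines {Aisle, BinID, Vendor} here but is not a superkey — split on Vendor --> Aisle, BinID, giving {Aisle, BinID, Vendor} and {ExpiryDate, LotNo, Vendor, Weight}.
{Aisle, BinID, Vendor}: every determinant is a superkey — BCNF.
{ExpiryDate, LotNo, Vendor, Weight}: every determinant is a superkey — BCNF.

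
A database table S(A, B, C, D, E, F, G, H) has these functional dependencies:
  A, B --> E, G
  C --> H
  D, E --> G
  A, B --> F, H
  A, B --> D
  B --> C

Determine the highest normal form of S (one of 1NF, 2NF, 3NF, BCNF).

Candidate key: {A, B}. Prime attributes: {A, B}.
C --> H: {C}⁺ = {C, H}, which is not all of the attributes, so the left side is not a superkey — BCNF is violated.
Because {H} is non-prime and the left side of C --> H is not a superkey, the relation is not in 3NF.
{B} is a proper subset of the key {A, B}, and {B}⁺ contains the non-prime attributes {C, H} — a partial dependency, so 2NF is violated.

1NF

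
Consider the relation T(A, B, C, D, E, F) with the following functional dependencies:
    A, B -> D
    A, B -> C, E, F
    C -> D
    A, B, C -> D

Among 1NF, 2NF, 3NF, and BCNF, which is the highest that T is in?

Candidate key: {A, B}. Prime attributes: {A, B}.
For C -> D we have {C}⁺ = {C, D}; {C} is not a superkey, so BCNF fails.
C -> D determines the non-prime attribute {D} from a non-superkey — 3NF is violated.
No proper subset of a key has a non-prime attribute in its closure, so there is no partial dependency; 2NF holds.

2NF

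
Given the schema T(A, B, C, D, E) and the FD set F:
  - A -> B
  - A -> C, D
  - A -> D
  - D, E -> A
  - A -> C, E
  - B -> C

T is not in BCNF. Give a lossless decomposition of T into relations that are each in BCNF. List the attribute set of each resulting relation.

Candidate keys of the original relation: {A}, {D, E}.
{A, B, C, D, E}: {B} determines {B, C} here but is not a superkey — split on B -> C, giving {B, C} and {A, B, D, E}.
{B, C} is in BCNF.
{A, B, D, E} is in BCNF.

{A, B, D, E}; {B, C}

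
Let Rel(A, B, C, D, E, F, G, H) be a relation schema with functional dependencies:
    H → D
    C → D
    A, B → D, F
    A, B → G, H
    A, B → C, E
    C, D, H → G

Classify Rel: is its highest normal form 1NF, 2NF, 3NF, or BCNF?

Candidate key: {A, B}. Prime attributes: {A, B}.
H → D breaks BCNF: {H}⁺ = {D, H}, so {H} is not a superkey.
Because {D} is non-prime and the left side of H → D is not a superkey, the relation is not in 3NF.
No non-prime attribute depends on a proper subset of any candidate key, so 2NF holds.

2NF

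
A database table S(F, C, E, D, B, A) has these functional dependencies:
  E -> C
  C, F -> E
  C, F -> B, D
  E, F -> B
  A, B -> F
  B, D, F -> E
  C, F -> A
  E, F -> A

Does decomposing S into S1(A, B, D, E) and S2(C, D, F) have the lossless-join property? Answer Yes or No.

The shared attributes are {D} and {D}⁺ = {D}.
The closure covers neither S1 nor S2 entirely; the join is not lossless.

No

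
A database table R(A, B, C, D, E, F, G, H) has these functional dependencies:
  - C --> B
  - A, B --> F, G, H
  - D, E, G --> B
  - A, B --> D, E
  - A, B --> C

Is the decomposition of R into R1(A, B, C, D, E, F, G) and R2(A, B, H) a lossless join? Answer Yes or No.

Yes

Common attributes: {A, B}; their closure is {A, B, C, D, E, F, G, H}.
This includes all of R1, so the common attributes are a superkey of R1 — the join is lossless.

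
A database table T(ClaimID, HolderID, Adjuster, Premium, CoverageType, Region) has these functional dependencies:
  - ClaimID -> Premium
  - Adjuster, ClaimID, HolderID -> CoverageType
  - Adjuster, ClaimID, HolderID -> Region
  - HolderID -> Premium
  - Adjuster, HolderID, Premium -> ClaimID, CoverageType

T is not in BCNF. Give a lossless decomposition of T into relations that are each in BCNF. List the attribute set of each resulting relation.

{Adjuster, ClaimID, CoverageType, HolderID, Region}; {ClaimID, Premium}

Candidate key of the original relation: {Adjuster, HolderID}.
{Adjuster, ClaimID, CoverageType, HolderID, Premium, Region}: {ClaimID} determines {ClaimID, Premium} here but is not a superkey — split on ClaimID -> Premium, giving {ClaimID, Premium} and {Adjuster, ClaimID, CoverageType, HolderID, Region}.
{ClaimID, Premium} is in BCNF.
{Adjuster, ClaimID, CoverageType, HolderID, Region} is in BCNF.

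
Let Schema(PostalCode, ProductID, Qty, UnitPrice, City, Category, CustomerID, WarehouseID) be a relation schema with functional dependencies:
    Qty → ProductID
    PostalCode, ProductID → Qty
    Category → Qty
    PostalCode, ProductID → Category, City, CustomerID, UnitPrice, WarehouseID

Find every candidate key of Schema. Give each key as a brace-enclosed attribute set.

{Category, PostalCode}, {PostalCode, ProductID}, {PostalCode, Qty}

No FD produces {PostalCode}, so it must be in every candidate key.
{Category, PostalCode}⁺ = {Category, City, CustomerID, PostalCode, ProductID, Qty, UnitPrice, WarehouseID} — all of the relation — so {Category, PostalCode} is a candidate key.
{PostalCode, ProductID}⁺ = {Category, City, CustomerID, PostalCode, ProductID, Qty, UnitPrice, WarehouseID} — all of the relation — so {PostalCode, ProductID} is a candidate key.
{PostalCode, Qty}⁺ = {Category, City, CustomerID, PostalCode, ProductID, Qty, UnitPrice, WarehouseID} — all of the relation — so {PostalCode, Qty} is a candidate key.
Any other superkey properly contains one of these, so there are no further candidate keys.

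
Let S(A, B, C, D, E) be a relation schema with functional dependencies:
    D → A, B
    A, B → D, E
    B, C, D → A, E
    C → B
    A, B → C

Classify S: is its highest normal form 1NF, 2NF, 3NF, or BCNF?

Candidate keys: {A, B}, {A, C}, {D}. Prime attributes: {A, B, C, D}.
C → B: {C}⁺ = {B, C}, which is not all of the attributes, so the left side is not a superkey — BCNF is violated.
But every attribute on its right side ({B}) is prime, and the same holds for every other non-superkey FD, so 3NF still holds.

3NF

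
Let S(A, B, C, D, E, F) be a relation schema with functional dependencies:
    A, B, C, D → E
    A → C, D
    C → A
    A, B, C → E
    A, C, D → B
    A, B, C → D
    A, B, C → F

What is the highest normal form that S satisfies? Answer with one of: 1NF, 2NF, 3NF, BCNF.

Candidate keys: {A}, {C}. Prime attributes: {A, C}.
Every FD has a superkey on the left, so the relation is in BCNF.

BCNF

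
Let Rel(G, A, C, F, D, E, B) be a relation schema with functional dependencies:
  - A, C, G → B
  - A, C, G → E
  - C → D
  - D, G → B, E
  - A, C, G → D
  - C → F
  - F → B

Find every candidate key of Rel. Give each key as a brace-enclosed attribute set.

{A, C, G}

No FD produces {A, C, G}, so they must be in every candidate key.
Closure of {A, C, G} is {A, B, C, D, E, F, G}, the whole schema; {A, C, G} is a candidate key.
No smaller or unrelated set reaches every attribute, so there are no other keys.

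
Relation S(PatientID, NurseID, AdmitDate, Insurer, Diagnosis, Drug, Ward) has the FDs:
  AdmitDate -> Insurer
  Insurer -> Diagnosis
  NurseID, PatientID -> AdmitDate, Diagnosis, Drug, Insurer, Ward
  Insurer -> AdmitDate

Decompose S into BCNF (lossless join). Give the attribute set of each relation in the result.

{AdmitDate, Diagnosis, Insurer}; {AdmitDate, Drug, NurseID, PatientID, Ward}

Candidate key of the original relation: {NurseID, PatientID}.
{AdmitDate, Diagnosis, Drug, Insurer, NurseID, PatientID, Ward}: {AdmitDate} determines {AdmitDate, Diagnosis, Insurer} here but is not a superkey — split on AdmitDate -> Diagnosis, Insurer, giving {AdmitDate, Diagnosis, Insurer} and {AdmitDate, Drug, NurseID, PatientID, Ward}.
{AdmitDate, Diagnosis, Insurer} is in BCNF.
{AdmitDate, Drug, NurseID, PatientID, Ward} is in BCNF.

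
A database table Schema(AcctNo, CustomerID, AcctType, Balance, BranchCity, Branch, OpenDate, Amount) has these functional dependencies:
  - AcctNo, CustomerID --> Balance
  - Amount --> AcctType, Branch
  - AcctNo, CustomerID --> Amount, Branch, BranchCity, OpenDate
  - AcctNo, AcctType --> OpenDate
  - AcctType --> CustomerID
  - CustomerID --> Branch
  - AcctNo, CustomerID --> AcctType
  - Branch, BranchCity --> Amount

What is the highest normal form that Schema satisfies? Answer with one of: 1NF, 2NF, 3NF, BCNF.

Candidate keys: {AcctNo, AcctType}, {AcctNo, Amount}, {AcctNo, Branch, BranchCity}, {AcctNo, CustomerID}. Prime attributes: {AcctNo, AcctType, Amount, Branch, BranchCity, CustomerID}.
Amount --> AcctType, Branch: {Amount}⁺ = {AcctType, Amount, Branch, CustomerID}, which is not all of the attributes, so the left side is not a superkey — BCNF is violated.
Its right-hand attributes {AcctType, Branch} are all prime, as are those of every other non-superkey FD — the relation is in 3NF.

3NF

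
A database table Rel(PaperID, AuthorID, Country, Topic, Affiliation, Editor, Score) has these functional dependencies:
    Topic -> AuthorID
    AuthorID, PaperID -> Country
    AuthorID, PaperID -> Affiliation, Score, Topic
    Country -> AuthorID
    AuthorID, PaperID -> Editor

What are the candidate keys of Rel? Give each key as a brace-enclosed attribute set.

No FD produces {PaperID}, so it must be in every candidate key.
{AuthorID, PaperID}⁺ = {Affiliation, AuthorID, Country, Editor, PaperID, Score, Topic} — all of the relation — so {AuthorID, PaperID} is a candidate key.
{Country, PaperID}⁺ = {Affiliation, AuthorID, Country, Editor, PaperID, Score, Topic} — all of the relation — so {Country, PaperID} is a candidate key.
{PaperID, Topic}⁺ = {Affiliation, AuthorID, Country, Editor, PaperID, Score, Topic} — all of the relation — so {PaperID, Topic} is a candidate key.
Any other superkey properly contains one of these, so there are no further candidate keys.

{AuthorID, PaperID}, {Country, PaperID}, {PaperID, Topic}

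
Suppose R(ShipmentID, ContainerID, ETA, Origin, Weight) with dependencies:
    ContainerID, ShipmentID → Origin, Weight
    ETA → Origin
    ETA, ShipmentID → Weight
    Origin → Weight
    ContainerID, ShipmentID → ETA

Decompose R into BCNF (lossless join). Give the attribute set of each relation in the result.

{ContainerID, ETA, ShipmentID}; {ETA, Origin}; {Origin, Weight}

Candidate key of the original relation: {ContainerID, ShipmentID}.
In {ContainerID, ETA, Origin, ShipmentID, Weight}, {ETA} is not a superkey ({ETA}⁺ restricted to this set is {ETA, Origin, Weight}), so split on ETA → Origin, Weight into {ETA, Origin, Weight} and {ContainerID, ETA, ShipmentID}.
In {ETA, Origin, Weight}, {Origin} is not a superkey ({Origin}⁺ restricted to this set is {Origin, Weight}), so split on Origin → Weight into {Origin, Weight} and {ETA, Origin}.
{Origin, Weight} is in BCNF.
{ETA, Origin} is in BCNF.
{ContainerID, ETA, ShipmentID} is in BCNF.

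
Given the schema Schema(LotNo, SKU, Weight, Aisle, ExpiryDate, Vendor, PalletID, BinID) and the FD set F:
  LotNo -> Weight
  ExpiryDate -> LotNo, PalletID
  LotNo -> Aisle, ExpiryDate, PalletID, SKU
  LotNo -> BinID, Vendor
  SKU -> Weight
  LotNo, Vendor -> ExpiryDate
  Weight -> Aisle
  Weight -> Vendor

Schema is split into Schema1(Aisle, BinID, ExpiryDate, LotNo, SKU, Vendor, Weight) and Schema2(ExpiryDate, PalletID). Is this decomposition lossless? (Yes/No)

Yes

Common attributes: {ExpiryDate}; their closure is {Aisle, BinID, ExpiryDate, LotNo, PalletID, SKU, Vendor, Weight}.
Since Schema1 ⊆ {Aisle, BinID, ExpiryDate, LotNo, PalletID, SKU, Vendor, Weight}, the intersection is a superkey of Schema1; the decomposition is lossless.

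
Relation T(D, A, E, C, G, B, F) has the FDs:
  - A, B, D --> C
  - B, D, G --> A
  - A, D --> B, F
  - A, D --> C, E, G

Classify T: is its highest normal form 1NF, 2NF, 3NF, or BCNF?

Candidate keys: {A, D}, {B, D, G}. Prime attributes: {A, B, D, G}.
Every FD has a superkey on the left, so the relation is in BCNF.

BCNF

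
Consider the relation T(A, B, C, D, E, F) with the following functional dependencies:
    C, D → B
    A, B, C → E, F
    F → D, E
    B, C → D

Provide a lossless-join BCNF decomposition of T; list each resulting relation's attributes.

Candidate keys of the original relation: {A, B, C}, {A, C, D}, {A, C, F}.
Within {A, B, C, D, E, F}: {C, D}⁺ ∩ {A, B, C, D, E, F} = {B, C, D}, not the whole set, so C, D → B violates BCNF; decompose into {B, C, D} and {A, C, D, E, F}.
{B, C, D} has no BCNF violation.
Within {A, C, D, E, F}: {F}⁺ ∩ {A, C, D, E, F} = {D, E, F}, not the whole set, so F → D, E violates BCNF; decompose into {D, E, F} and {A, C, F}.
{D, E, F} has no BCNF violation.
{A, C, F} has no BCNF violation.

{A, C, F}; {B, C, D}; {D, E, F}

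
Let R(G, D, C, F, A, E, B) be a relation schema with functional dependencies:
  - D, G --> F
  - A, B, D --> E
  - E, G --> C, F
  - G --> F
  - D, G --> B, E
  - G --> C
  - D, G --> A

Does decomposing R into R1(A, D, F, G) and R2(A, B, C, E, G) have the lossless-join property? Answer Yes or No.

Common attributes: {A, G}; their closure is {A, C, F, G}.
Neither R1 nor R2 is contained in that closure, so the decomposition is lossy.

No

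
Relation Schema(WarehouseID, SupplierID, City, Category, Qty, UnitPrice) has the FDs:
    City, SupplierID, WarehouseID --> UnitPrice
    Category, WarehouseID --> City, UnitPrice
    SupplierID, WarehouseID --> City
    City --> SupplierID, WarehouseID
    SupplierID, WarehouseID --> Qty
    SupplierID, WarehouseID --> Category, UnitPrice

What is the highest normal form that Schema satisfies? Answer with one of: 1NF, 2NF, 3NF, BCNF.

BCNF

Candidate keys: {Category, WarehouseID}, {City}, {SupplierID, WarehouseID}. Prime attributes: {Category, City, SupplierID, WarehouseID}.
Every FD has a superkey on the left, so the relation is in BCNF.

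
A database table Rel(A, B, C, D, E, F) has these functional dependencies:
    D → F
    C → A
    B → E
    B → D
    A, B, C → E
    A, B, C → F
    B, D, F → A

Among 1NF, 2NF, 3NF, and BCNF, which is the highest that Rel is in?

1NF

Candidate key: {B, C}. Prime attributes: {B, C}.
For D → F we have {D}⁺ = {D, F}; {D} is not a superkey, so BCNF fails.
D → F has non-prime {F} on the right and a non-superkey on the left, so 3NF fails.
{B} is a proper subset of the key {B, C}, and {B}⁺ contains the non-prime attributes {A, D, E, F} — a partial dependency, so 2NF is violated.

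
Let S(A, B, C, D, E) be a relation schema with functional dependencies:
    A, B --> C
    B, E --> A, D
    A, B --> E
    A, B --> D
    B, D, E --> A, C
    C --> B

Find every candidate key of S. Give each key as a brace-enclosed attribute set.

{A, B} is a candidate key since {A, B}⁺ = {A, B, C, D, E} covers every attribute.
{A, C} is a candidate key since {A, C}⁺ = {A, B, C, D, E} covers every attribute.
{B, E} is a candidate key since {B, E}⁺ = {A, B, C, D, E} covers every attribute.
{C, E} is a candidate key since {C, E}⁺ = {A, B, C, D, E} covers every attribute.
These are minimal and exhaustive — every other superkey contains one of them.

{A, B}, {A, C}, {B, E}, {C, E}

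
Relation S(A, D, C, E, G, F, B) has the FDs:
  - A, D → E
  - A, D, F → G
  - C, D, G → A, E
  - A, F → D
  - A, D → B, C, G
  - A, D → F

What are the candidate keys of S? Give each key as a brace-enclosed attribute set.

{A, D}, {A, F}, {C, D, G}

Closure of {A, D} is {A, B, C, D, E, F, G}, the whole schema; {A, D} is a candidate key.
Closure of {A, F} is {A, B, C, D, E, F, G}, the whole schema; {A, F} is a candidate key.
Closure of {C, D, G} is {A, B, C, D, E, F, G}, the whole schema; {C, D, G} is a candidate key.
No proper subset of any of these is a key, and no other minimal superkey exists.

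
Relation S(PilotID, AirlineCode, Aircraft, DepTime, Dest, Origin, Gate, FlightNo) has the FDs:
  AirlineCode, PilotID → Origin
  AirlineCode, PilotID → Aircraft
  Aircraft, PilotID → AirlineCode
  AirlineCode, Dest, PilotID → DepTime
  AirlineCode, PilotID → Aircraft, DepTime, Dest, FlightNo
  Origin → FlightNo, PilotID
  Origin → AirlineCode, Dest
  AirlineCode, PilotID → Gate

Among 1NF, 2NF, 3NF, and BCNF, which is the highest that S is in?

Candidate keys: {Aircraft, PilotID}, {AirlineCode, PilotID}, {Origin}. Prime attributes: {Aircraft, AirlineCode, Origin, PilotID}.
Each dependency's left side is a superkey — BCNF holds.

BCNF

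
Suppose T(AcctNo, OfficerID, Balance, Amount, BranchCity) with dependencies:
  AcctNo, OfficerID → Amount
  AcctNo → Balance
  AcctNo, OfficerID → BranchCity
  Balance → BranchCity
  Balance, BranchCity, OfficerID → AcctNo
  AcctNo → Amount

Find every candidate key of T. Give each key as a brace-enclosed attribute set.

{AcctNo, OfficerID}, {Balance, OfficerID}

{OfficerID} never appears on the right of any FD, so every key must include it.
{AcctNo, OfficerID}⁺ = {AcctNo, Amount, Balance, BranchCity, OfficerID}, which is every attribute, so {AcctNo, OfficerID} is a candidate key.
{Balance, OfficerID}⁺ = {AcctNo, Amount, Balance, BranchCity, OfficerID}, which is every attribute, so {Balance, OfficerID} is a candidate key.
These are minimal and exhaustive — every other superkey contains one of them.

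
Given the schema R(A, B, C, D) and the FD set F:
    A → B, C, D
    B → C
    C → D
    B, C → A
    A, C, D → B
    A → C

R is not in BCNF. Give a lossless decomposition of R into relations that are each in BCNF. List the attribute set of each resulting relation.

Candidate keys of the original relation: {A}, {B}.
Within {A, B, C, D}: {C}⁺ ∩ {A, B, C, D} = {C, D}, not the whole set, so C → D violates BCNF; decompose into {C, D} and {A, B, C}.
{C, D} has no BCNF violation.
{A, B, C} has no BCNF violation.

{A, B, C}; {C, D}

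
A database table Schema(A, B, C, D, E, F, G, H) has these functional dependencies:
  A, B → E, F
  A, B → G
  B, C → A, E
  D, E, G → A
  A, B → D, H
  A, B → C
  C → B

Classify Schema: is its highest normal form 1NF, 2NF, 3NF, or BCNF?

3NF

Candidate keys: {A, B}, {B, D, E, G}, {C}. Prime attributes: {A, B, C, D, E, G}.
D, E, G → A: {D, E, G}⁺ = {A, D, E, G}, which is not all of the attributes, so the left side is not a superkey — BCNF is violated.
Since {A} ⊆ prime attributes and every other non-superkey FD also has a prime right side, the schema is in 3NF.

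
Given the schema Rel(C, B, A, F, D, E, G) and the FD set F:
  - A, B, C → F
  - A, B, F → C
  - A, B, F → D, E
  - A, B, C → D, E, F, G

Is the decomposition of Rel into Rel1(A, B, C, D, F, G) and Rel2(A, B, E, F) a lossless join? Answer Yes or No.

Yes

The shared attributes are {A, B, F} and {A, B, F}⁺ = {A, B, C, D, E, F, G}.
This includes all of Rel1, so the common attributes are a superkey of Rel1 — the join is lossless.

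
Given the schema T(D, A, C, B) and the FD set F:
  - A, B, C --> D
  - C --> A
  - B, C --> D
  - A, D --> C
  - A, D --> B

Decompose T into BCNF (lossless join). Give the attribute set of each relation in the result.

{A, C}; {B, C, D}

Candidate keys of the original relation: {A, D}, {B, C}, {C, D}.
In {A, B, C, D}, {C} is not a superkey ({C}⁺ restricted to this set is {A, C}), so split on C --> A into {A, C} and {B, C, D}.
{A, C} is in BCNF.
{B, C, D} is in BCNF.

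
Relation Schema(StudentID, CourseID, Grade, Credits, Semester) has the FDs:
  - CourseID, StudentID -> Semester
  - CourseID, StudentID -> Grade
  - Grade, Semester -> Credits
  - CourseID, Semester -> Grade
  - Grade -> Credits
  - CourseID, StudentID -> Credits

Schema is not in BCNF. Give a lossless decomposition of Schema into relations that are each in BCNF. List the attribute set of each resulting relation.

{CourseID, Grade, Semester}; {CourseID, Semester, StudentID}; {Credits, Grade}

Candidate key of the original relation: {CourseID, StudentID}.
Within {CourseID, Credits, Grade, Semester, StudentID}: {Grade, Semester}⁺ ∩ {CourseID, Credits, Grade, Semester, StudentID} = {Credits, Grade, Semester}, not the whole set, so Grade, Semester -> Credits violates BCNF; decompose into {Credits, Grade, Semester} and {CourseID, Grade, Semester, StudentID}.
Within {Credits, Grade, Semester}: {Grade}⁺ ∩ {Credits, Grade, Semester} = {Credits, Grade}, not the whole set, so Grade -> Credits violates BCNF; decompose into {Credits, Grade} and {Grade, Semester}.
{Credits, Grade}: every determinant is a superkey — BCNF.
{Grade, Semester}: every determinant is a superkey — BCNF.
Within {CourseID, Grade, Semester, StudentID}: {CourseID, Semester}⁺ ∩ {CourseID, Grade, Semester, StudentID} = {CourseID, Grade, Semester}, not the whole set, so CourseID, Semester -> Grade violates BCNF; decompose into {CourseID, Grade, Semester} and {CourseID, Semester, StudentID}.
{CourseID, Grade, Semester}: every determinant is a superkey — BCNF.
{CourseID, Semester, StudentID}: every determinant is a superkey — BCNF.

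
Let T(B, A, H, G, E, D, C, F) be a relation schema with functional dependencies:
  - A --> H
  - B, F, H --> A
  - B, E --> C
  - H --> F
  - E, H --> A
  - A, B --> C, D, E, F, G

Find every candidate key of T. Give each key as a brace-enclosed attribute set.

No FD produces {B}, so it must be in every candidate key.
{A, B}⁺ = {A, B, C, D, E, F, G, H}, which is every attribute, so {A, B} is a candidate key.
{B, H}⁺ = {A, B, C, D, E, F, G, H}, which is every attribute, so {B, H} is a candidate key.
Any other superkey properly contains one of these, so there are no further candidate keys.

{A, B}, {B, H}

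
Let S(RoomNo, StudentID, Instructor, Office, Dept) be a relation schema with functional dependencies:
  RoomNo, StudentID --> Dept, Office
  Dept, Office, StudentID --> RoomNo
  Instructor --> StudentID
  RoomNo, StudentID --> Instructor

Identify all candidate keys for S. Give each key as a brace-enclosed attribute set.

{Dept, Instructor, Office}, {Dept, Office, StudentID}, {Instructor, RoomNo}, {RoomNo, StudentID}

Closure of {Instructor, RoomNo} is {Dept, Instructor, Office, RoomNo, StudentID}, the whole schema; {Instructor, RoomNo} is a candidate key.
Closure of {RoomNo, StudentID} is {Dept, Instructor, Office, RoomNo, StudentID}, the whole schema; {RoomNo, StudentID} is a candidate key.
Closure of {Dept, Instructor, Office} is {Dept, Instructor, Office, RoomNo, StudentID}, the whole schema; {Dept, Instructor, Office} is a candidate key.
Closure of {Dept, Office, StudentID} is {Dept, Instructor, Office, RoomNo, StudentID}, the whole schema; {Dept, Office, StudentID} is a candidate key.
Any other superkey properly contains one of these, so there are no further candidate keys.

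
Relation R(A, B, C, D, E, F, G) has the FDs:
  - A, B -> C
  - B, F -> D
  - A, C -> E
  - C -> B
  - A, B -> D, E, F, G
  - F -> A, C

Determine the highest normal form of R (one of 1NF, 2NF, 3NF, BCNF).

3NF

Candidate keys: {A, B}, {A, C}, {F}. Prime attributes: {A, B, C, F}.
C -> B breaks BCNF: {C}⁺ = {B, C}, so {C} is not a superkey.
But every attribute on its right side ({B}) is prime, and the same holds for every other non-superkey FD, so 3NF still holds.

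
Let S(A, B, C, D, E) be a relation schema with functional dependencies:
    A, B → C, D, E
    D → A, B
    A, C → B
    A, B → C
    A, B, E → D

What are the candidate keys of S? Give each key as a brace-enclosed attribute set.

{A, B}, {A, C}, {D}

{D}⁺ = {A, B, C, D, E} — all of the relation — so {D} is a candidate key.
{A, B}⁺ = {A, B, C, D, E} — all of the relation — so {A, B} is a candidate key.
{A, C}⁺ = {A, B, C, D, E} — all of the relation — so {A, C} is a candidate key.
Any other superkey properly contains one of these, so there are no further candidate keys.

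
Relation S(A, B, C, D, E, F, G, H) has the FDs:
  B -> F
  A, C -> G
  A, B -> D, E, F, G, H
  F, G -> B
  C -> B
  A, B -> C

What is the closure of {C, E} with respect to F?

{B, C, E, F}

Start with {C, E}.
C -> B applies; add {B} → now {B, C, E}.
B -> F applies; add {F} → now {B, C, E, F}.
No further FD applies.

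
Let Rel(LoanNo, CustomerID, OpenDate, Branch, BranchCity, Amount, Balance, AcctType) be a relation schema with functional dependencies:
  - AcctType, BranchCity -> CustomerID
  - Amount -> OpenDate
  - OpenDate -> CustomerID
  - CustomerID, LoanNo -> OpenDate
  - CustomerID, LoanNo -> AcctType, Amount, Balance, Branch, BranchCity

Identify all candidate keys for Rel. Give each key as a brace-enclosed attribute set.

{AcctType, BranchCity, LoanNo}, {Amount, LoanNo}, {CustomerID, LoanNo}, {LoanNo, OpenDate}

Attributes never on any right-hand side: {LoanNo} — every candidate key must contain it.
{Amount, LoanNo} is a candidate key since {Amount, LoanNo}⁺ = {AcctType, Amount, Balance, Branch, BranchCity, CustomerID, LoanNo, OpenDate} covers every attribute.
{CustomerID, LoanNo} is a candidate key since {CustomerID, LoanNo}⁺ = {AcctType, Amount, Balance, Branch, BranchCity, CustomerID, LoanNo, OpenDate} covers every attribute.
{LoanNo, OpenDate} is a candidate key since {LoanNo, OpenDate}⁺ = {AcctType, Amount, Balance, Branch, BranchCity, CustomerID, LoanNo, OpenDate} covers every attribute.
{AcctType, BranchCity, LoanNo} is a candidate key since {AcctType, BranchCity, LoanNo}⁺ = {AcctType, Amount, Balance, Branch, BranchCity, CustomerID, LoanNo, OpenDate} covers every attribute.
Any other superkey properly contains one of these, so there are no further candidate keys.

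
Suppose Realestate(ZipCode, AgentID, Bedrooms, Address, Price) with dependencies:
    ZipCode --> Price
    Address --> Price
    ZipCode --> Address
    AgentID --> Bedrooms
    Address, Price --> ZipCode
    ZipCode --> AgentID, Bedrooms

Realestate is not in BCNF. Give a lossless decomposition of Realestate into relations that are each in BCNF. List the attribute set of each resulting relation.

Candidate keys of the original relation: {Address}, {ZipCode}.
{Address, AgentID, Bedrooms, Price, ZipCode}: {AgentID} determines {AgentID, Bedrooms} here but is not a superkey — split on AgentID --> Bedrooms, giving {AgentID, Bedrooms} and {Address, AgentID, Price, ZipCode}.
{AgentID, Bedrooms} has no BCNF violation.
{Address, AgentID, Price, ZipCode} has no BCNF violation.

{Address, AgentID, Price, ZipCode}; {AgentID, Bedrooms}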